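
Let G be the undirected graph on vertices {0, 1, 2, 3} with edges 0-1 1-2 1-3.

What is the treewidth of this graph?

1

A width-1 tree decomposition is:
Bags: B1 = {1, 2}  B2 = {0, 1}  B3 = {1, 3}
Tree: B1–B2, B1–B3
Each bag holds 2 vertices, so the decomposition has width 1, which upper-bounds the treewidth. G has an edge, so its treewidth is at least 1. Combining the bounds, tw(G) = 1.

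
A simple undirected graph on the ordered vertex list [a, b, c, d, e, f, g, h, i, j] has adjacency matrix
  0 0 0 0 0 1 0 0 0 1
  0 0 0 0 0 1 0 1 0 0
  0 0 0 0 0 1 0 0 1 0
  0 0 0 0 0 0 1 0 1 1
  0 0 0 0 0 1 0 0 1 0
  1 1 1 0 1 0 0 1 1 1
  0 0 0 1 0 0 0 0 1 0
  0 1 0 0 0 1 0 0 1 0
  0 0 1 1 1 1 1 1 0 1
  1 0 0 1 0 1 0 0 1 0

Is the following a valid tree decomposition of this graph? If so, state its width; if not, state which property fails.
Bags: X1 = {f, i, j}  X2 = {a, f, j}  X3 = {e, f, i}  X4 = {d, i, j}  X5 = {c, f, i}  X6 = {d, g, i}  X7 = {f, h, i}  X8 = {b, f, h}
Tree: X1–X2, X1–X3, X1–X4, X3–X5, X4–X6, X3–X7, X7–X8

Yes; width 2.

Every vertex of G appears in some bag (union = {a, b, c, d, e, f, g, h, i, j}); every edge is covered by a bag; and for each vertex v the set of bags containing v is connected in the bag tree. The decomposition is therefore valid. The largest bag has 3 vertices, so the width is 2.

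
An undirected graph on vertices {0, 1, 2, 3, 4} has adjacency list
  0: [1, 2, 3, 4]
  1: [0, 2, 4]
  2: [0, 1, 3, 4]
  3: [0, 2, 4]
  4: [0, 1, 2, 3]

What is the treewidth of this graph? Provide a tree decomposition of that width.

Every bag has size at most 4, so the width is 4 − 1 = 3 and tw(G) ≤ 3. Conversely, {0, 1, 2, 4} is a clique of size 4, and the vertices of any clique must share a bag in every tree decomposition; so some bag has ≥ 4 vertices and tw(G) ≥ 3. Hence tw(G) = 3 exactly.

Treewidth 3.
One such decomposition:
Bags: B1 = {0, 1, 2, 4}  B2 = {0, 2, 3, 4}
Tree: B1–B2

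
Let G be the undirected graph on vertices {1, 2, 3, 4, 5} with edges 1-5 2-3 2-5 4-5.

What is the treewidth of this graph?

1

A width-1 tree decomposition is:
Bags: B1 = {1, 5}  B2 = {2, 5}  B3 = {2, 3}  B4 = {4, 5}
Tree: B1–B2, B2–B3, B2–B4
Each bag holds 2 vertices, so the decomposition has width 1, which upper-bounds the treewidth. Any graph with an edge has treewidth ≥ 1, and G has the edge 5–1. Therefore the treewidth is 1.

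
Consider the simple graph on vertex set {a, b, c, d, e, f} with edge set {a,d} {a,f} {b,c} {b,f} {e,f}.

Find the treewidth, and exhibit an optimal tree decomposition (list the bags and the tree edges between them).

Every bag has size at most 2, so the width is 2 − 1 = 1 and tw(G) ≤ 1. G has an edge, so its treewidth is at least 1. The upper and lower bounds meet at 1, so that is the treewidth.

Treewidth 1.
One optimal decomposition is:
Bags: B1 = {a, f}  B2 = {e, f}  B3 = {a, d}  B4 = {b, f}  B5 = {b, c}
Tree: B1–B2, B1–B3, B1–B4, B4–B5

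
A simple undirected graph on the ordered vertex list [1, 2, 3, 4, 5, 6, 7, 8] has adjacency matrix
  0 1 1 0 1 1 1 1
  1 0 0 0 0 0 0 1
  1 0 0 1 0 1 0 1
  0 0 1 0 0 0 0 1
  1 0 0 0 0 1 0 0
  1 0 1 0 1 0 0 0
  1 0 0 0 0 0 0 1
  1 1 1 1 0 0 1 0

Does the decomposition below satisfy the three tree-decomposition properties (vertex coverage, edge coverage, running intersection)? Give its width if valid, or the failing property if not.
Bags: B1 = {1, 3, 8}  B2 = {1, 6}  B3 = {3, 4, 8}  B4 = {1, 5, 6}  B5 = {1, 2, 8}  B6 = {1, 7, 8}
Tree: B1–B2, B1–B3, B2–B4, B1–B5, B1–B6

No — edge (3,6) lies in no bag.

A tree decomposition must satisfy three properties: every vertex lies in some bag; for every edge, both endpoints lie together in some bag; and for every vertex, the bags containing it form a connected subtree. Here edge (3,6) lies in no bag, so the decomposition is invalid.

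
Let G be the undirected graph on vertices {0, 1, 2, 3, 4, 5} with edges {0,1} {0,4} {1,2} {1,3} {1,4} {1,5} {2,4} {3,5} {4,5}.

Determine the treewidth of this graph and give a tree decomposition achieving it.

Every bag has size at most 3, so the width is 3 − 1 = 2 and tw(G) ≤ 2. For the lower bound, the 3 vertices {1, 3, 5} are pairwise adjacent, and any tree decomposition puts a clique entirely inside one bag — forcing width ≥ 2. The upper and lower bounds meet at 2, so that is the treewidth.

Treewidth 2.
Bags: B1 = {0, 1, 4}  B2 = {1, 2, 4}  B3 = {1, 4, 5}  B4 = {1, 3, 5}
Tree: B1–B2, B1–B3, B3–B4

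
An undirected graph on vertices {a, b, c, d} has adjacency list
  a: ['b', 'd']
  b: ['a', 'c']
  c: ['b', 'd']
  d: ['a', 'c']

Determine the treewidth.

2

A width-2 tree decomposition is:
Bags: B1 = {a, b, d}  B2 = {b, c, d}
Tree: B1–B2
Each bag holds 3 vertices, so the decomposition has width 2, which upper-bounds the treewidth. The edges b–a–d–c–b form a cycle, so G is not a tree and its treewidth is at least 2. The upper and lower bounds meet at 2, so that is the treewidth.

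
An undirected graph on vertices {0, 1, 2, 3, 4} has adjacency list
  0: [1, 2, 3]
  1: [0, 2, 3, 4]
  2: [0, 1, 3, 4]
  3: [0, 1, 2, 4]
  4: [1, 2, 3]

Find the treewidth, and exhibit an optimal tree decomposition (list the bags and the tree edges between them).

Each bag holds 4 vertices, so the decomposition has width 3, which upper-bounds the treewidth. On the other hand G contains the 4-clique {0, 1, 2, 3}. A clique must lie in a single bag of any decomposition, so no decomposition can have width below 3. The upper and lower bounds meet at 3, so that is the treewidth.

Treewidth 3.
One optimal decomposition is:
Bags: B1 = {0, 1, 2, 3}  B2 = {1, 2, 3, 4}
Tree: B1–B2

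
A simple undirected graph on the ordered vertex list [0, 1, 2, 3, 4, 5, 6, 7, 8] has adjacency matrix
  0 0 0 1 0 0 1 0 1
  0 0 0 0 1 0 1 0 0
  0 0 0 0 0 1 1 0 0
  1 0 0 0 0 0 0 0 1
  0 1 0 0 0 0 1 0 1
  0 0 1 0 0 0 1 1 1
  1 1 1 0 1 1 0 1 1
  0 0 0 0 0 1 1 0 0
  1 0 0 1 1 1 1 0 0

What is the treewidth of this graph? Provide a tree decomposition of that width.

The largest bag has 3 vertices, giving width 2; this decomposition certifies tw(G) ≤ 2. For the lower bound, the 3 vertices {0, 3, 8} are pairwise adjacent, and any tree decomposition puts a clique entirely inside one bag — forcing width ≥ 2. Therefore the treewidth is 2.

Treewidth 2.
Bags: B1 = {2, 5, 6}  B2 = {5, 6, 8}  B3 = {4, 6, 8}  B4 = {5, 6, 7}  B5 = {0, 6, 8}  B6 = {0, 3, 8}  B7 = {1, 4, 6}
Tree: B1–B2, B2–B3, B2–B4, B2–B5, B5–B6, B3–B7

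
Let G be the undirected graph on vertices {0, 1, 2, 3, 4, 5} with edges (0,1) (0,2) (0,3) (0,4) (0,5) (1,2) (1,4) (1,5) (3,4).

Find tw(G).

A width-2 tree decomposition is:
Bags: B1 = {0, 1, 2}  B2 = {0, 1, 4}  B3 = {0, 3, 4}  B4 = {0, 1, 5}
Tree: B1–B2, B2–B3, B1–B4
Every bag has size at most 3, so the width is 3 − 1 = 2 and tw(G) ≤ 2. For the lower bound, the 3 vertices {0, 1, 2} are pairwise adjacent, and any tree decomposition puts a clique entirely inside one bag — forcing width ≥ 2. The upper and lower bounds meet at 2, so that is the treewidth.

2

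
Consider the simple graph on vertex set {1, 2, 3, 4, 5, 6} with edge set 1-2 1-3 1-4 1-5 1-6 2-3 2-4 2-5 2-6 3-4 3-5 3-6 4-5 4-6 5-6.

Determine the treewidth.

5

A width-5 tree decomposition is:
Bags: B1 = {1, 2, 3, 4, 5, 6}
Tree: (single bag)
With just one bag of size 6, the width is 6 − 1 = 5, so tw(G) ≤ 5. Conversely, {1, 2, 3, 4, 5, 6} is a clique of size 6, and the vertices of any clique must share a bag in every tree decomposition; so some bag has ≥ 6 vertices and tw(G) ≥ 5. The upper and lower bounds meet at 5, so that is the treewidth.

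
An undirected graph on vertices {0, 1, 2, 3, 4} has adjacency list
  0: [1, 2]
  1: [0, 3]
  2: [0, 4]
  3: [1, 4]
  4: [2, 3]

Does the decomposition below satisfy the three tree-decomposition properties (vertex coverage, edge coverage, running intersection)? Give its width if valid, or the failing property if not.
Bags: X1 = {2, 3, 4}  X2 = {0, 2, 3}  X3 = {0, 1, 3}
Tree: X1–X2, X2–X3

Checking the three conditions: (i) the bags cover all of {0, 1, 2, 3, 4}; (ii) for each edge, some bag contains both endpoints; (iii) the bags containing any fixed vertex form a subtree. All hold, so the decomposition is valid with width 3 − 1 = 2.

Yes; width 2.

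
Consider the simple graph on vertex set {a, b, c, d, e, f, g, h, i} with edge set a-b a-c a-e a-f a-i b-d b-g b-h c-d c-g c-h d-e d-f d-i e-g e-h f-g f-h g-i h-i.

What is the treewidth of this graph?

4

A width-4 tree decomposition is:
Bags: B1 = {a, d, g, h, i}  B2 = {a, d, e, g, h}  B3 = {a, c, d, g, h}  B4 = {a, b, d, g, h}  B5 = {a, d, f, g, h}
Tree: B1–B2, B2–B3, B3–B4, B4–B5
Each bag holds 5 vertices, so the decomposition has width 4, which upper-bounds the treewidth. For the lower bound: the 5 vertex sets {h,i}, {d,e}, {c,g}, {a}, {b} are disjoint, each induces a connected subgraph, and every pair is joined by at least one edge of G. Contracting each set to a single vertex therefore yields K_{5} as a minor, and since treewidth is minor-monotone, tw(G) ≥ tw(K_{5}) = 4. Therefore the treewidth is 4.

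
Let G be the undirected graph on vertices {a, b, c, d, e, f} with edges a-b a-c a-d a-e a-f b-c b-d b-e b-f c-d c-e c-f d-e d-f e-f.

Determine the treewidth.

5

A width-5 tree decomposition is:
Bags: B1 = {a, b, c, d, e, f}
Tree: (single bag)
A single bag containing all 6 vertices is trivially a valid decomposition of width 5. Conversely, {a, b, c, d, e, f} is a clique of size 6, and the vertices of any clique must share a bag in every tree decomposition; so some bag has ≥ 6 vertices and tw(G) ≥ 5. Therefore the treewidth is 5.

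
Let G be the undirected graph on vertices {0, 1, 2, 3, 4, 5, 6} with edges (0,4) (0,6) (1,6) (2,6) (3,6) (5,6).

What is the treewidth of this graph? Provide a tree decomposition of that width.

Treewidth 1.
One such decomposition:
Bags: B1 = {2, 6}  B2 = {0, 6}  B3 = {3, 6}  B4 = {0, 4}  B5 = {1, 6}  B6 = {5, 6}
Tree: B1–B2, B2–B3, B2–B4, B3–B5, B1–B6

The largest bag has 2 vertices, giving width 1; this decomposition certifies tw(G) ≤ 1. Since G has at least one edge (e.g. 2–6), it is not an edgeless graph, so tw(G) ≥ 1. Therefore the treewidth is 1.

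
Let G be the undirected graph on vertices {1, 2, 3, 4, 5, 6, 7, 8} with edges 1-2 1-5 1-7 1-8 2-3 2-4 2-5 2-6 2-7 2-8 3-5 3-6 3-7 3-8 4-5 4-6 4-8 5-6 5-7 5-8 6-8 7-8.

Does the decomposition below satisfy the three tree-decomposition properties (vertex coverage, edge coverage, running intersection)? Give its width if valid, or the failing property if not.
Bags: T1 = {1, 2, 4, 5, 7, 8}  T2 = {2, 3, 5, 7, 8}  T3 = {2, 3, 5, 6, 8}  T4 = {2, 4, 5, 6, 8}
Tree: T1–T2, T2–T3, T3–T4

A tree decomposition must satisfy three properties: every vertex lies in some bag; for every edge, both endpoints lie together in some bag; and for every vertex, the bags containing it form a connected subtree. Here bags containing vertex 4 are not connected in the tree, so the decomposition is invalid.

No — bags containing vertex 4 are not connected in the tree.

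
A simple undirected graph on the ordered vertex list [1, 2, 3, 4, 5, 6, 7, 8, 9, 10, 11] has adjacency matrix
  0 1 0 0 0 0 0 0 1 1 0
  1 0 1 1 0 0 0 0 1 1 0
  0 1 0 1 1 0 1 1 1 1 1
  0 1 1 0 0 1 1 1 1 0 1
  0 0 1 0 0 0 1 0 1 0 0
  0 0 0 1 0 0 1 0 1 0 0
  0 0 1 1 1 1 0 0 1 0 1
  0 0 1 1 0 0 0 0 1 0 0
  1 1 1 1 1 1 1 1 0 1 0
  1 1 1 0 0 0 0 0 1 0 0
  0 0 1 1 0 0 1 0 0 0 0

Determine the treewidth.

A width-3 tree decomposition is:
Bags: B1 = {2, 3, 9, 10}  B2 = {2, 3, 4, 9}  B3 = {3, 4, 8, 9}  B4 = {3, 4, 7, 9}  B5 = {3, 5, 7, 9}  B6 = {3, 4, 7, 11}  B7 = {4, 6, 7, 9}  B8 = {1, 2, 9, 10}
Tree: B1–B2, B2–B3, B3–B4, B4–B5, B4–B6, B4–B7, B1–B8
Every bag has size at most 4, so the width is 4 − 1 = 3 and tw(G) ≤ 3. Conversely, {1, 2, 9, 10} is a clique of size 4, and the vertices of any clique must share a bag in every tree decomposition; so some bag has ≥ 4 vertices and tw(G) ≥ 3. Therefore the treewidth is 3.

3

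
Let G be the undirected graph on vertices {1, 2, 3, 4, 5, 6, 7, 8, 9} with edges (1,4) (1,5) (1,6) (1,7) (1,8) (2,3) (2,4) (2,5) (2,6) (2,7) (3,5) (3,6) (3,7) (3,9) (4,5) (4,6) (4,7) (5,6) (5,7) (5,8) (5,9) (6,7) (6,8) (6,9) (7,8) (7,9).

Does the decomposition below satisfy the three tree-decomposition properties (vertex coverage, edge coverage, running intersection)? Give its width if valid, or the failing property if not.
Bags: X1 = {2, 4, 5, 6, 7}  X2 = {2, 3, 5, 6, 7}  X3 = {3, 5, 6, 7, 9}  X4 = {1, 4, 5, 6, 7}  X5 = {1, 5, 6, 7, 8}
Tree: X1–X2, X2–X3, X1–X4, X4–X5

Yes; width 4.

Checking the three conditions: (i) the bags cover all of {1, 2, 3, 4, 5, 6, 7, 8, 9}; (ii) for each edge, some bag contains both endpoints; (iii) the bags containing any fixed vertex form a subtree. All hold, so the decomposition is valid with width 5 − 1 = 4.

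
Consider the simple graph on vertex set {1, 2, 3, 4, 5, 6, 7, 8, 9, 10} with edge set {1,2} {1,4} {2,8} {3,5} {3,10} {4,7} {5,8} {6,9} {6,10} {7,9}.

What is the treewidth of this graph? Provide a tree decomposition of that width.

Every bag has size at most 3, so the width is 3 − 1 = 2 and tw(G) ≤ 2. For the lower bound, G contains the cycle 3–10–6–9–7–4–1–2–8–5–3, so G is not a forest; only forests have treewidth ≤ 1, hence tw(G) ≥ 2. Therefore the treewidth is 2.

Treewidth 2.
Bags: B1 = {3, 6, 10}  B2 = {3, 6, 9}  B3 = {3, 7, 9}  B4 = {3, 4, 7}  B5 = {1, 3, 4}  B6 = {1, 2, 3}  B7 = {2, 3, 8}  B8 = {3, 5, 8}
Tree: B1–B2, B2–B3, B3–B4, B4–B5, B5–B6, B6–B7, B7–B8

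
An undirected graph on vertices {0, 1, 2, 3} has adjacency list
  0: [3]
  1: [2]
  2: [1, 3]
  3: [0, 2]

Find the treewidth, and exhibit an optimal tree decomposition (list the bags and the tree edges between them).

Every bag has size at most 2, so the width is 2 − 1 = 1 and tw(G) ≤ 1. G has an edge, so its treewidth is at least 1. Hence tw(G) = 1 exactly.

Treewidth 1.
Bags: B1 = {2, 3}  B2 = {0, 3}  B3 = {1, 2}
Tree: B1–B2, B1–B3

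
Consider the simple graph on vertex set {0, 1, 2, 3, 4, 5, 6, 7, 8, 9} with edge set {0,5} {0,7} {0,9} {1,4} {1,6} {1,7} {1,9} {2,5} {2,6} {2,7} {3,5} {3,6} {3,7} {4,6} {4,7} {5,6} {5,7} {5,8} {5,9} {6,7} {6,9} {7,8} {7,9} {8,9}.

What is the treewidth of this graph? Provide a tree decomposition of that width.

Each bag holds 4 vertices, so the decomposition has width 3, which upper-bounds the treewidth. For the lower bound, the 4 vertices {1, 6, 7, 9} are pairwise adjacent, and any tree decomposition puts a clique entirely inside one bag — forcing width ≥ 3. Combining the bounds, tw(G) = 3.

Treewidth 3.
One optimal decomposition is:
Bags: B1 = {1, 6, 7, 9}  B2 = {5, 6, 7, 9}  B3 = {0, 5, 7, 9}  B4 = {5, 7, 8, 9}  B5 = {3, 5, 6, 7}  B6 = {2, 5, 6, 7}  B7 = {1, 4, 6, 7}
Tree: B1–B2, B2–B3, B3–B4, B2–B5, B2–B6, B1–B7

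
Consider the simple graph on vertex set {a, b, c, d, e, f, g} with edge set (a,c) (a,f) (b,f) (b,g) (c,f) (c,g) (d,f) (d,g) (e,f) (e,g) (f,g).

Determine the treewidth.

A width-2 tree decomposition is:
Bags: B1 = {a, c, f}  B2 = {c, f, g}  B3 = {e, f, g}  B4 = {d, f, g}  B5 = {b, f, g}
Tree: B1–B2, B2–B3, B3–B4, B4–B5
Each bag holds 3 vertices, so the decomposition has width 2, which upper-bounds the treewidth. On the other hand G contains the 3-clique {d, f, g}. A clique must lie in a single bag of any decomposition, so no decomposition can have width below 2. Hence tw(G) = 2 exactly.

2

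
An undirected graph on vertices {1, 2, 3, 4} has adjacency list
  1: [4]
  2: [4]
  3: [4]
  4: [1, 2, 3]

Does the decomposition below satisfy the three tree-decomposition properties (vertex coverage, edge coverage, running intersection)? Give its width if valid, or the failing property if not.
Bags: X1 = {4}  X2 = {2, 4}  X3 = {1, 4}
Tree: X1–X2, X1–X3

No — vertex 3 appears in no bag.

A tree decomposition must satisfy three properties: every vertex lies in some bag; for every edge, both endpoints lie together in some bag; and for every vertex, the bags containing it form a connected subtree. Here vertex 3 appears in no bag, so the decomposition is invalid.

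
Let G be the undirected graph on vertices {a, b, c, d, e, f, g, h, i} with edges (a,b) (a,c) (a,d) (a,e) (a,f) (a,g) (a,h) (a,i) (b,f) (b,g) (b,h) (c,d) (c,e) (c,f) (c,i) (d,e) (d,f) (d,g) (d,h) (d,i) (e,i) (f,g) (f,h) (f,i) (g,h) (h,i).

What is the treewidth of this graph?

A width-4 tree decomposition is:
Bags: B1 = {a, d, f, h, i}  B2 = {a, d, f, g, h}  B3 = {a, c, d, f, i}  B4 = {a, b, f, g, h}  B5 = {a, c, d, e, i}
Tree: B1–B2, B1–B3, B2–B4, B3–B5
Every bag has size at most 5, so the width is 5 − 1 = 4 and tw(G) ≤ 4. For the lower bound, the 5 vertices {a, c, d, e, i} are pairwise adjacent, and any tree decomposition puts a clique entirely inside one bag — forcing width ≥ 4. Therefore the treewidth is 4.

4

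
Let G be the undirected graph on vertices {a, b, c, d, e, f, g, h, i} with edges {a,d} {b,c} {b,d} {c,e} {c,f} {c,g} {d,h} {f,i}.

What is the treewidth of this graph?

A width-1 tree decomposition is:
Bags: B1 = {b, c}  B2 = {c, e}  B3 = {b, d}  B4 = {c, f}  B5 = {c, g}  B6 = {a, d}  B7 = {d, h}  B8 = {f, i}
Tree: B1–B2, B1–B3, B1–B4, B4–B5, B3–B6, B6–B7, B4–B8
Every bag has size at most 2, so the width is 2 − 1 = 1 and tw(G) ≤ 1. G has an edge, so its treewidth is at least 1. Hence tw(G) = 1 exactly.

1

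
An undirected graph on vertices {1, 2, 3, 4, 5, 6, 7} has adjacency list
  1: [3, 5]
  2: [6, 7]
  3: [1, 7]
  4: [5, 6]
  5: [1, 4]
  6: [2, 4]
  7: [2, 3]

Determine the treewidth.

A width-2 tree decomposition is:
Bags: B1 = {2, 3, 7}  B2 = {1, 2, 3}  B3 = {1, 2, 5}  B4 = {2, 4, 5}  B5 = {2, 4, 6}
Tree: B1–B2, B2–B3, B3–B4, B4–B5
Each bag holds 3 vertices, so the decomposition has width 2, which upper-bounds the treewidth. Since 2–7–3–1–5–4–6–2 is a cycle in G, G is not acyclic. Forests are exactly the graphs of treewidth ≤ 1, so tw(G) ≥ 2. Hence tw(G) = 2 exactly.

2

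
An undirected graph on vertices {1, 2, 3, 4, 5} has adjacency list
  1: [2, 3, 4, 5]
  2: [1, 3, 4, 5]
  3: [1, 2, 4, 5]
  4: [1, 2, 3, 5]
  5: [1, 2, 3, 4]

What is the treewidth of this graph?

A width-4 tree decomposition is:
Bags: B1 = {1, 2, 3, 4, 5}
Tree: (single bag)
A single bag containing all 5 vertices is trivially a valid decomposition of width 4. On the other hand G contains the 5-clique {1, 2, 3, 4, 5}. A clique must lie in a single bag of any decomposition, so no decomposition can have width below 4. Hence tw(G) = 4 exactly.

4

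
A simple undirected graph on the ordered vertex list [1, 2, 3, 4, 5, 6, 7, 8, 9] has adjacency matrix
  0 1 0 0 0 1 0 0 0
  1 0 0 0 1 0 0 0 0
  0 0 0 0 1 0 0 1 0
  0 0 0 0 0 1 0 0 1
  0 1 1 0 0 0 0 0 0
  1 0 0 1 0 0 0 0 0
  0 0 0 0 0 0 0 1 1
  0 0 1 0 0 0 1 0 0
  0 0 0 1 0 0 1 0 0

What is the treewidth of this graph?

A width-2 tree decomposition is:
Bags: B1 = {4, 7, 9}  B2 = {4, 6, 7}  B3 = {1, 6, 7}  B4 = {1, 2, 7}  B5 = {2, 5, 7}  B6 = {3, 5, 7}  B7 = {3, 7, 8}
Tree: B1–B2, B2–B3, B3–B4, B4–B5, B5–B6, B6–B7
The largest bag has 3 vertices, giving width 2; this decomposition certifies tw(G) ≤ 2. The edges 7–9–4–6–1–2–5–3–8–7 form a cycle, so G is not a tree and its treewidth is at least 2. Hence tw(G) = 2 exactly.

2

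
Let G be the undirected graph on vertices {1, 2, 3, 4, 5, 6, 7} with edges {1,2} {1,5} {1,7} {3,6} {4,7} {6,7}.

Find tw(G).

1

A width-1 tree decomposition is:
Bags: B1 = {4, 7}  B2 = {1, 7}  B3 = {6, 7}  B4 = {1, 5}  B5 = {1, 2}  B6 = {3, 6}
Tree: B1–B2, B2–B3, B2–B4, B2–B5, B3–B6
Each bag holds 2 vertices, so the decomposition has width 1, which upper-bounds the treewidth. Any graph with an edge has treewidth ≥ 1, and G has the edge 7–4. Hence tw(G) = 1 exactly.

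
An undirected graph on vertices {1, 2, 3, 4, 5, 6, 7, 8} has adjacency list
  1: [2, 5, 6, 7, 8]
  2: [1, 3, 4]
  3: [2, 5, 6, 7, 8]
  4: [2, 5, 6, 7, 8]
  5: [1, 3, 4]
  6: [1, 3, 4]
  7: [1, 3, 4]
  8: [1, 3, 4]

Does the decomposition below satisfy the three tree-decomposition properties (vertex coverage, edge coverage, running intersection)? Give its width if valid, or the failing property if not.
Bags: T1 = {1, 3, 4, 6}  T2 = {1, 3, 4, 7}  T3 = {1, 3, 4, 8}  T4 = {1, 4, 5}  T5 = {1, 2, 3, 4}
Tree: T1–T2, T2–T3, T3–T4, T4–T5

No — edge (3,5) lies in no bag.

A tree decomposition must satisfy three properties: every vertex lies in some bag; for every edge, both endpoints lie together in some bag; and for every vertex, the bags containing it form a connected subtree. Here edge (3,5) lies in no bag, so the decomposition is invalid.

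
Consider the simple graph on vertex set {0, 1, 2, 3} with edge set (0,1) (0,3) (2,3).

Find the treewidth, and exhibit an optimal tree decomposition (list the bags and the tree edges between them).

Each bag holds 2 vertices, so the decomposition has width 1, which upper-bounds the treewidth. Any graph with an edge has treewidth ≥ 1, and G has the edge 1–0. Therefore the treewidth is 1.

Treewidth 1.
Bags: B1 = {0, 1}  B2 = {0, 3}  B3 = {2, 3}
Tree: B1–B2, B2–B3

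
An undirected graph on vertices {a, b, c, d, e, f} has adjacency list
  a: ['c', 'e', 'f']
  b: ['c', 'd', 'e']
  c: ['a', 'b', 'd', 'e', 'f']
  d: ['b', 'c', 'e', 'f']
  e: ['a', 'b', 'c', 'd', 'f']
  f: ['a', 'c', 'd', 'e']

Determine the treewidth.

3

A width-3 tree decomposition is:
Bags: B1 = {c, d, e, f}  B2 = {b, c, d, e}  B3 = {a, c, e, f}
Tree: B1–B2, B1–B3
Every bag has size at most 4, so the width is 4 − 1 = 3 and tw(G) ≤ 3. Conversely, {c, d, e, f} is a clique of size 4, and the vertices of any clique must share a bag in every tree decomposition; so some bag has ≥ 4 vertices and tw(G) ≥ 3. The upper and lower bounds meet at 3, so that is the treewidth.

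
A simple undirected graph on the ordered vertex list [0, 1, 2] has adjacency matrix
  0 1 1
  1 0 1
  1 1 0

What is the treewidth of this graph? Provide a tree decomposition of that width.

With just one bag of size 3, the width is 3 − 1 = 2, so tw(G) ≤ 2. On the other hand G contains the 3-clique {0, 1, 2}. A clique must lie in a single bag of any decomposition, so no decomposition can have width below 2. The upper and lower bounds meet at 2, so that is the treewidth.

Treewidth 2.
One optimal decomposition is:
Bags: B1 = {0, 1, 2}
Tree: (single bag)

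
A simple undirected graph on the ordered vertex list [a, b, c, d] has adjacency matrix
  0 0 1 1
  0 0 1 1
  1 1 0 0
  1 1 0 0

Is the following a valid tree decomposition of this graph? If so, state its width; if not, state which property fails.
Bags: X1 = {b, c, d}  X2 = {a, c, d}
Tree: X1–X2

Yes; width 2.

Vertex coverage: the bags together contain {a, b, c, d}, the full vertex set. Edge coverage: each edge of G has both endpoints in at least one bag. Running intersection: for every vertex, the bags containing it form a connected subtree. All three properties hold, so this is a valid tree decomposition of width max|bag| − 1 = 2, and hence tw(G) ≤ 2.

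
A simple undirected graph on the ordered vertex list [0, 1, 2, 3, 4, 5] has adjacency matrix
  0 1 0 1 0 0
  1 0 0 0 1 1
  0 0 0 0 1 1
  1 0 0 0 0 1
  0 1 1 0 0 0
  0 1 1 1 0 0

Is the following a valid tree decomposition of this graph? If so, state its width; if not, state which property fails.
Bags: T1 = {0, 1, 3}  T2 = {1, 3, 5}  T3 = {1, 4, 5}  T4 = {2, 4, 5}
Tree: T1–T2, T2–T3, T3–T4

Yes; width 2.

Vertex coverage: the bags together contain {0, 1, 2, 3, 4, 5}, the full vertex set. Edge coverage: each edge of G has both endpoints in at least one bag. Running intersection: for every vertex, the bags containing it form a connected subtree. All three properties hold, so this is a valid tree decomposition of width max|bag| − 1 = 2, and hence tw(G) ≤ 2.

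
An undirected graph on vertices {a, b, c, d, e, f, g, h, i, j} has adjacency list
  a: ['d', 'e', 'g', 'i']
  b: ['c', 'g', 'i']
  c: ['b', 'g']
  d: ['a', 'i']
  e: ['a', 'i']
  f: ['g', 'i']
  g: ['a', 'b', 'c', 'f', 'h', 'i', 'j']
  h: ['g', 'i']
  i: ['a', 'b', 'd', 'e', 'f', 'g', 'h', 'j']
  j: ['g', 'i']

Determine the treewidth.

2

A width-2 tree decomposition is:
Bags: B1 = {a, g, i}  B2 = {a, e, i}  B3 = {f, g, i}  B4 = {b, g, i}  B5 = {a, d, i}  B6 = {b, c, g}  B7 = {g, h, i}  B8 = {g, i, j}
Tree: B1–B2, B1–B3, B1–B4, B1–B5, B4–B6, B4–B7, B4–B8
Each bag holds 3 vertices, so the decomposition has width 2, which upper-bounds the treewidth. Conversely, {b, c, g} is a clique of size 3, and the vertices of any clique must share a bag in every tree decomposition; so some bag has ≥ 3 vertices and tw(G) ≥ 2. The upper and lower bounds meet at 2, so that is the treewidth.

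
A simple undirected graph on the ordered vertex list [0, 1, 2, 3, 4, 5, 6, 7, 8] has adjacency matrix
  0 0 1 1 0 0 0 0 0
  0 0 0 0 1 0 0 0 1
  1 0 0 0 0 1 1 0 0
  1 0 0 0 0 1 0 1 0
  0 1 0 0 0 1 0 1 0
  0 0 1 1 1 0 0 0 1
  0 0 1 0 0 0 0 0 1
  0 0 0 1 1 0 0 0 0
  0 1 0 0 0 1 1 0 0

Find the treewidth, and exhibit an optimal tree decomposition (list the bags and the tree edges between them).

Treewidth 3.
Bags: B1 = {0, 2, 3, 6}  B2 = {2, 3, 5, 6}  B3 = {3, 5, 6, 8}  B4 = {3, 5, 7, 8}  B5 = {4, 5, 7, 8}  B6 = {1, 4, 7, 8}
Tree: B1–B2, B2–B3, B3–B4, B4–B5, B5–B6

Every bag has size at most 4, so the width is 4 − 1 = 3 and tw(G) ≤ 3. For the lower bound: the 4 vertex sets {0,2,6}, {3}, {5}, {1,4,7,8} are disjoint, each induces a connected subgraph, and every pair is joined by at least one edge of G. Contracting each set to a single vertex therefore yields K_{4} as a minor, and since treewidth is minor-monotone, tw(G) ≥ tw(K_{4}) = 3. Hence tw(G) = 3 exactly.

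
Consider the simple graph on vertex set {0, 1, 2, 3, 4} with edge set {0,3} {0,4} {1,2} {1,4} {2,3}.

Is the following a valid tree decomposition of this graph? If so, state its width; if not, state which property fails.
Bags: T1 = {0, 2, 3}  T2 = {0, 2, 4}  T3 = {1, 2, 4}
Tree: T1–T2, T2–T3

Yes; width 2.

Vertex coverage: the bags together contain {0, 1, 2, 3, 4}, the full vertex set. Edge coverage: each edge of G has both endpoints in at least one bag. Running intersection: for every vertex, the bags containing it form a connected subtree. All three properties hold, so this is a valid tree decomposition of width max|bag| − 1 = 2, and hence tw(G) ≤ 2.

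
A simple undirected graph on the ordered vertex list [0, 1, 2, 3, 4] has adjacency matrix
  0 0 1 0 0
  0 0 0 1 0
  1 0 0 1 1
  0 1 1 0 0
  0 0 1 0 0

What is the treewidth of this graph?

1

A width-1 tree decomposition is:
Bags: B1 = {2, 3}  B2 = {0, 2}  B3 = {2, 4}  B4 = {1, 3}
Tree: B1–B2, B1–B3, B1–B4
The largest bag has 2 vertices, giving width 1; this decomposition certifies tw(G) ≤ 1. Any graph with an edge has treewidth ≥ 1, and G has the edge 2–3. Hence tw(G) = 1 exactly.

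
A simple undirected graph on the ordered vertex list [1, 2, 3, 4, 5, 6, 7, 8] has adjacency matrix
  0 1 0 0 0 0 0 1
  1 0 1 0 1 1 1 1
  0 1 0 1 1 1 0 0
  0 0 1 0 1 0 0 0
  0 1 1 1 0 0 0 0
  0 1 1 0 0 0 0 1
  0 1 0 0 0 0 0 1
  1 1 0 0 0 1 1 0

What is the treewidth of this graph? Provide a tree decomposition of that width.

Every bag has size at most 3, so the width is 3 − 1 = 2 and tw(G) ≤ 2. Conversely, {1, 2, 8} is a clique of size 3, and the vertices of any clique must share a bag in every tree decomposition; so some bag has ≥ 3 vertices and tw(G) ≥ 2. The upper and lower bounds meet at 2, so that is the treewidth.

Treewidth 2.
One optimal decomposition is:
Bags: B1 = {2, 6, 8}  B2 = {2, 3, 6}  B3 = {2, 7, 8}  B4 = {1, 2, 8}  B5 = {2, 3, 5}  B6 = {3, 4, 5}
Tree: B1–B2, B1–B3, B1–B4, B2–B5, B5–B6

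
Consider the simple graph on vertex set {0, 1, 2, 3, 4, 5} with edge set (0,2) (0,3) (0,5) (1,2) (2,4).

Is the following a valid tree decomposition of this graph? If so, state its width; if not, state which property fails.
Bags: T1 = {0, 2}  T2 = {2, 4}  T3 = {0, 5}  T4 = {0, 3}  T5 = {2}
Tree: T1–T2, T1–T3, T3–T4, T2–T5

No — vertex 1 appears in no bag.

A tree decomposition must satisfy three properties: every vertex lies in some bag; for every edge, both endpoints lie together in some bag; and for every vertex, the bags containing it form a connected subtree. Here vertex 1 appears in no bag, so the decomposition is invalid.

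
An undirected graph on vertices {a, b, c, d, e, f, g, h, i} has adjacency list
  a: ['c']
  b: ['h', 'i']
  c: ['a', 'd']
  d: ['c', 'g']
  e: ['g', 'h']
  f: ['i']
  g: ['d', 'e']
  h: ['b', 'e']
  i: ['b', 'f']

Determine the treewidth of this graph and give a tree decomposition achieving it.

Treewidth 1.
Bags: B1 = {f, i}  B2 = {b, i}  B3 = {b, h}  B4 = {e, h}  B5 = {e, g}  B6 = {d, g}  B7 = {c, d}  B8 = {a, c}
Tree: B1–B2, B2–B3, B3–B4, B4–B5, B5–B6, B6–B7, B7–B8

The largest bag has 2 vertices, giving width 1; this decomposition certifies tw(G) ≤ 1. Since G has at least one edge (e.g. f–i), it is not an edgeless graph, so tw(G) ≥ 1. The upper and lower bounds meet at 1, so that is the treewidth.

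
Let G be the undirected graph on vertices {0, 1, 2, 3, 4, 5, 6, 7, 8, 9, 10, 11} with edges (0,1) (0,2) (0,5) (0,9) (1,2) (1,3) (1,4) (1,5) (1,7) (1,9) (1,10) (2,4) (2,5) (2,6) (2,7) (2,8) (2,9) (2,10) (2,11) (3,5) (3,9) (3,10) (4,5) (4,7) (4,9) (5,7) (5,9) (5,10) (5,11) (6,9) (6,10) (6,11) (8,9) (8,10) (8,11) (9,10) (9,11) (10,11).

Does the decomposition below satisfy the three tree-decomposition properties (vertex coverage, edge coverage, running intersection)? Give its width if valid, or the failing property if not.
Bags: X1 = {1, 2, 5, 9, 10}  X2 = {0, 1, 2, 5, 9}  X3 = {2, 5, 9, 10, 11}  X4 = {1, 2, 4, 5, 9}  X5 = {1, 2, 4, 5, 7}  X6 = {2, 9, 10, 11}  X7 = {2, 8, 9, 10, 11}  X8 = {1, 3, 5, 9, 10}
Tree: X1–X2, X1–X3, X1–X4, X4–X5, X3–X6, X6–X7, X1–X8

A tree decomposition must satisfy three properties: every vertex lies in some bag; for every edge, both endpoints lie together in some bag; and for every vertex, the bags containing it form a connected subtree. Here vertex 6 appears in no bag, so the decomposition is invalid.

No — vertex 6 appears in no bag.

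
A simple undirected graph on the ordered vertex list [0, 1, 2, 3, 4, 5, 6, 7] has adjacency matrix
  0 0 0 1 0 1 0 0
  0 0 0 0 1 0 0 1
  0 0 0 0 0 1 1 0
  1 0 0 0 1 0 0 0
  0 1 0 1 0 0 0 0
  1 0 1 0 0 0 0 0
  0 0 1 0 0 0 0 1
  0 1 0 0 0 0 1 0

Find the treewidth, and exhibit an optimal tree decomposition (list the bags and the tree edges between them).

Treewidth 2.
One optimal decomposition is:
Bags: B1 = {0, 3, 5}  B2 = {3, 4, 5}  B3 = {1, 4, 5}  B4 = {1, 5, 7}  B5 = {5, 6, 7}  B6 = {2, 5, 6}
Tree: B1–B2, B2–B3, B3–B4, B4–B5, B5–B6

The largest bag has 3 vertices, giving width 2; this decomposition certifies tw(G) ≤ 2. The edges 5–0–3–4–1–7–6–2–5 form a cycle, so G is not a tree and its treewidth is at least 2. Hence tw(G) = 2 exactly.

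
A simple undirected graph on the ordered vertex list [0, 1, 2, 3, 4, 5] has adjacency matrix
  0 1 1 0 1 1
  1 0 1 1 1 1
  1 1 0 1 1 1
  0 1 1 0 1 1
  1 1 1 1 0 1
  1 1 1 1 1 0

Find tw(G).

A width-4 tree decomposition is:
Bags: B1 = {0, 1, 2, 4, 5}  B2 = {1, 2, 3, 4, 5}
Tree: B1–B2
Every bag has size at most 5, so the width is 5 − 1 = 4 and tw(G) ≤ 4. For the lower bound, the 5 vertices {0, 1, 2, 4, 5} are pairwise adjacent, and any tree decomposition puts a clique entirely inside one bag — forcing width ≥ 4. Combining the bounds, tw(G) = 4.

4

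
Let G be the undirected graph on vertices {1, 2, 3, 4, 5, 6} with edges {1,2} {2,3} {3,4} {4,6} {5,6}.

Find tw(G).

1

A width-1 tree decomposition is:
Bags: B1 = {5, 6}  B2 = {4, 6}  B3 = {3, 4}  B4 = {2, 3}  B5 = {1, 2}
Tree: B1–B2, B2–B3, B3–B4, B4–B5
The largest bag has 2 vertices, giving width 1; this decomposition certifies tw(G) ≤ 1. Since G has at least one edge (e.g. 5–6), it is not an edgeless graph, so tw(G) ≥ 1. Therefore the treewidth is 1.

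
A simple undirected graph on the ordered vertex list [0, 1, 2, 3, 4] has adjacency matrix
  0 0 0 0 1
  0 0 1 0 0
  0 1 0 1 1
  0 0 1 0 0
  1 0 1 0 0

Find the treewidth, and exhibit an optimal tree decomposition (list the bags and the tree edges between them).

Each bag holds 2 vertices, so the decomposition has width 1, which upper-bounds the treewidth. G has an edge, so its treewidth is at least 1. The upper and lower bounds meet at 1, so that is the treewidth.

Treewidth 1.
Bags: B1 = {2, 4}  B2 = {0, 4}  B3 = {2, 3}  B4 = {1, 2}
Tree: B1–B2, B1–B3, B3–B4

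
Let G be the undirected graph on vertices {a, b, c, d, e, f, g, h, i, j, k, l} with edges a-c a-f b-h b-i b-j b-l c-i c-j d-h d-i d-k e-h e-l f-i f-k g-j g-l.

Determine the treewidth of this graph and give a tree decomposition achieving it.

Treewidth 3.
One optimal decomposition is:
Bags: B1 = {a, d, f, k}  B2 = {a, d, f, i}  B3 = {a, c, d, i}  B4 = {c, d, h, i}  B5 = {b, c, h, i}  B6 = {b, c, h, j}  B7 = {b, e, h, j}  B8 = {b, e, j, l}  B9 = {e, g, j, l}
Tree: B1–B2, B2–B3, B3–B4, B4–B5, B5–B6, B6–B7, B7–B8, B8–B9

The largest bag has 4 vertices, giving width 3; this decomposition certifies tw(G) ≤ 3. For the lower bound: the 4 vertex sets {a,f,k}, {d}, {i}, {b,c,h,j} are disjoint, each induces a connected subgraph, and every pair is joined by at least one edge of G. Contracting each set to a single vertex therefore yields K_{4} as a minor, and since treewidth is minor-monotone, tw(G) ≥ tw(K_{4}) = 3. Therefore the treewidth is 3.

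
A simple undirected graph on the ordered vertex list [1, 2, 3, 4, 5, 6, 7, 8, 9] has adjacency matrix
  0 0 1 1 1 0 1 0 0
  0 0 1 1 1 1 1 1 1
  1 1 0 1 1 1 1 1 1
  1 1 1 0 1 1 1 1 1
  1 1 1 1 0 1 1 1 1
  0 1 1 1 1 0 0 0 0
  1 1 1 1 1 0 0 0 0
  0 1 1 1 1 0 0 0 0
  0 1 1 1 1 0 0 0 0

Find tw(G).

A width-4 tree decomposition is:
Bags: B1 = {2, 3, 4, 5, 7}  B2 = {2, 3, 4, 5, 9}  B3 = {2, 3, 4, 5, 6}  B4 = {1, 3, 4, 5, 7}  B5 = {2, 3, 4, 5, 8}
Tree: B1–B2, B2–B3, B1–B4, B1–B5
The largest bag has 5 vertices, giving width 4; this decomposition certifies tw(G) ≤ 4. On the other hand G contains the 5-clique {1, 3, 4, 5, 7}. A clique must lie in a single bag of any decomposition, so no decomposition can have width below 4. Therefore the treewidth is 4.

4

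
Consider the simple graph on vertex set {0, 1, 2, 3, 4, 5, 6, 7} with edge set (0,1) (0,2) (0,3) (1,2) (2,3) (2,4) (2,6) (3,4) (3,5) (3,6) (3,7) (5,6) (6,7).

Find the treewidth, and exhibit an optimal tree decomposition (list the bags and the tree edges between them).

Every bag has size at most 3, so the width is 3 − 1 = 2 and tw(G) ≤ 2. For the lower bound, the 3 vertices {0, 1, 2} are pairwise adjacent, and any tree decomposition puts a clique entirely inside one bag — forcing width ≥ 2. Combining the bounds, tw(G) = 2.

Treewidth 2.
One such decomposition:
Bags: B1 = {0, 2, 3}  B2 = {0, 1, 2}  B3 = {2, 3, 6}  B4 = {3, 6, 7}  B5 = {3, 5, 6}  B6 = {2, 3, 4}
Tree: B1–B2, B1–B3, B3–B4, B3–B5, B1–B6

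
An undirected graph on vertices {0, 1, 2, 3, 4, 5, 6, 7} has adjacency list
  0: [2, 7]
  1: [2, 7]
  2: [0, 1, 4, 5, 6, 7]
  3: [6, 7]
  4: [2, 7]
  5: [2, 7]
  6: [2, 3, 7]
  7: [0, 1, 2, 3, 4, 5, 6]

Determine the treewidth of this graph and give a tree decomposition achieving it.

Each bag holds 3 vertices, so the decomposition has width 2, which upper-bounds the treewidth. On the other hand G contains the 3-clique {0, 2, 7}. A clique must lie in a single bag of any decomposition, so no decomposition can have width below 2. The upper and lower bounds meet at 2, so that is the treewidth.

Treewidth 2.
One optimal decomposition is:
Bags: B1 = {2, 6, 7}  B2 = {3, 6, 7}  B3 = {2, 5, 7}  B4 = {1, 2, 7}  B5 = {2, 4, 7}  B6 = {0, 2, 7}
Tree: B1–B2, B1–B3, B1–B4, B1–B5, B3–B6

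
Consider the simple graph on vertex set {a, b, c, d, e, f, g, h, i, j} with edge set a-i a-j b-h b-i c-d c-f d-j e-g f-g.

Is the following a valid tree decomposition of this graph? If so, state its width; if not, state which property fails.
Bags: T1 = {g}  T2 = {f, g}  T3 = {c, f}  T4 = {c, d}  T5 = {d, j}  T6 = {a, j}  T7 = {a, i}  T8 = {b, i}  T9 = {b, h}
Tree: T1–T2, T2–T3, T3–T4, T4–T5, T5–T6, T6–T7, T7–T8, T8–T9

A tree decomposition must satisfy three properties: every vertex lies in some bag; for every edge, both endpoints lie together in some bag; and for every vertex, the bags containing it form a connected subtree. Here vertex e appears in no bag, so the decomposition is invalid.

No — vertex e appears in no bag.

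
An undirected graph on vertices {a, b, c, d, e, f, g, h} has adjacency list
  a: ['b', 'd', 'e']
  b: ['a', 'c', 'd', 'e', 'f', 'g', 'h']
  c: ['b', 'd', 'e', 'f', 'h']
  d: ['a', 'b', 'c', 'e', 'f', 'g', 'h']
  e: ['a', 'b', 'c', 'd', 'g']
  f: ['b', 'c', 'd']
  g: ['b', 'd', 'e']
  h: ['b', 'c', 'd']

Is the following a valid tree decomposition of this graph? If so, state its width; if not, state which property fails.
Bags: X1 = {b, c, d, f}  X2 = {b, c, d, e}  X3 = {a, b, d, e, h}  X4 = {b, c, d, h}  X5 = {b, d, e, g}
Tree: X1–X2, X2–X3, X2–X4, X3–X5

A tree decomposition must satisfy three properties: every vertex lies in some bag; for every edge, both endpoints lie together in some bag; and for every vertex, the bags containing it form a connected subtree. Here bags containing vertex h are not connected in the tree, so the decomposition is invalid.

No — bags containing vertex h are not connected in the tree.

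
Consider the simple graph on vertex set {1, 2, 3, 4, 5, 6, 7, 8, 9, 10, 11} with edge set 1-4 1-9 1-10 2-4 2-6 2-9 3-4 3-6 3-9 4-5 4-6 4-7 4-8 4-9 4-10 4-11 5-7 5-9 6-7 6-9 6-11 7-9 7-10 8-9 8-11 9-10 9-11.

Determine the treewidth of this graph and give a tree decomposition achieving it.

Each bag holds 4 vertices, so the decomposition has width 3, which upper-bounds the treewidth. For the lower bound, the 4 vertices {1, 4, 9, 10} are pairwise adjacent, and any tree decomposition puts a clique entirely inside one bag — forcing width ≥ 3. Therefore the treewidth is 3.

Treewidth 3.
One optimal decomposition is:
Bags: B1 = {4, 5, 7, 9}  B2 = {4, 6, 7, 9}  B3 = {3, 4, 6, 9}  B4 = {2, 4, 6, 9}  B5 = {4, 6, 9, 11}  B6 = {4, 8, 9, 11}  B7 = {4, 7, 9, 10}  B8 = {1, 4, 9, 10}
Tree: B1–B2, B2–B3, B2–B4, B3–B5, B5–B6, B2–B7, B7–B8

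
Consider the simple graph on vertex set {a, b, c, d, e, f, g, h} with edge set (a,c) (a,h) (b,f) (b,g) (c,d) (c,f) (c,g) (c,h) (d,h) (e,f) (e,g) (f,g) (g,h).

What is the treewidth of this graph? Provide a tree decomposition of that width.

Treewidth 2.
One optimal decomposition is:
Bags: B1 = {c, g, h}  B2 = {c, f, g}  B3 = {e, f, g}  B4 = {c, d, h}  B5 = {b, f, g}  B6 = {a, c, h}
Tree: B1–B2, B2–B3, B1–B4, B2–B5, B1–B6

Each bag holds 3 vertices, so the decomposition has width 2, which upper-bounds the treewidth. For the lower bound, the 3 vertices {c, d, h} are pairwise adjacent, and any tree decomposition puts a clique entirely inside one bag — forcing width ≥ 2. The upper and lower bounds meet at 2, so that is the treewidth.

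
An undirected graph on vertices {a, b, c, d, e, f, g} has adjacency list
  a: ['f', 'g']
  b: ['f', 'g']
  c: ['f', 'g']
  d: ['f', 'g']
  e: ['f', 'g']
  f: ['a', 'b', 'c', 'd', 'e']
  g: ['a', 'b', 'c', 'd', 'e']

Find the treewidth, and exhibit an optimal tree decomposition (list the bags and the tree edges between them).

The largest bag has 3 vertices, giving width 2; this decomposition certifies tw(G) ≤ 2. The edges f–c–g–a–f form a cycle, so G is not a tree and its treewidth is at least 2. Combining the bounds, tw(G) = 2.

Treewidth 2.
Bags: B1 = {c, f, g}  B2 = {a, f, g}  B3 = {b, f, g}  B4 = {d, f, g}  B5 = {e, f, g}
Tree: B1–B2, B2–B3, B3–B4, B4–B5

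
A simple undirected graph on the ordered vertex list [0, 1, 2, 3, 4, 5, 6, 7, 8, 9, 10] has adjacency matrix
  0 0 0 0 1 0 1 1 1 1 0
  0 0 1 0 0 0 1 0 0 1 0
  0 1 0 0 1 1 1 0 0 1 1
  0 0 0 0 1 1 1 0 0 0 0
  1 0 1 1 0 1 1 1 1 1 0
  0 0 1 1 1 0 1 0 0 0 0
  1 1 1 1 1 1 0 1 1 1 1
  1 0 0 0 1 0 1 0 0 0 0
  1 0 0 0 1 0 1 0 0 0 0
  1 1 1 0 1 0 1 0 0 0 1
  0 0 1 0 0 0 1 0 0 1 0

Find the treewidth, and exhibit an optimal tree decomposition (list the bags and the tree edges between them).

Each bag holds 4 vertices, so the decomposition has width 3, which upper-bounds the treewidth. For the lower bound, the 4 vertices {1, 2, 6, 9} are pairwise adjacent, and any tree decomposition puts a clique entirely inside one bag — forcing width ≥ 3. The upper and lower bounds meet at 3, so that is the treewidth.

Treewidth 3.
Bags: B1 = {2, 4, 6, 9}  B2 = {1, 2, 6, 9}  B3 = {0, 4, 6, 9}  B4 = {2, 4, 5, 6}  B5 = {2, 6, 9, 10}  B6 = {0, 4, 6, 7}  B7 = {3, 4, 5, 6}  B8 = {0, 4, 6, 8}
Tree: B1–B2, B1–B3, B1–B4, B1–B5, B3–B6, B4–B7, B3–B8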